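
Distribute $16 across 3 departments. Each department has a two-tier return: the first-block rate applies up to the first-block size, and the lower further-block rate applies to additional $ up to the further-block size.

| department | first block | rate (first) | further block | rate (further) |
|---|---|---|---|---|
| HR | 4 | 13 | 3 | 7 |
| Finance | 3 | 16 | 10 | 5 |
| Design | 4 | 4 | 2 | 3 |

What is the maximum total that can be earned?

151

Order all 6 blocks by rate: Finance/first 16 > HR/first 13 > HR/second 7 > Finance/second 5 > Design/first 4 > Design/second 3.
Fill Finance first block (3 at 16) → 13 left.
HR first at 13: fill all 4 → 9 left.
HR second at 7: fill all 3 → 6 left.
6 remain; put them into Finance second at 5.
Total = 16×3 + 13×4 + 7×3 + 5×6 = 151.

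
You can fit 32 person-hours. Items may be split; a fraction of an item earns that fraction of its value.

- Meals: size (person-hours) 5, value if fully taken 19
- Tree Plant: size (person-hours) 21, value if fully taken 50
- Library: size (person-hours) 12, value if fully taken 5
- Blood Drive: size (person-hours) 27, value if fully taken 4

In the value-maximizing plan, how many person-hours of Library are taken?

Rank by value-to-size ratio: Meals 19/5≈3.8, Tree Plant 50/21≈2.38, Library 5/12≈0.417, Blood Drive 4/27≈0.148.
All 5 person-hours of Meals fit (value 19) — 27 remain.
Take all of Tree Plant (21 person-hours, value 50) — 6 person-hours left.
Only 6 person-hours remain; take 6/12 of Library for value 5×6/12 = 2.5.

6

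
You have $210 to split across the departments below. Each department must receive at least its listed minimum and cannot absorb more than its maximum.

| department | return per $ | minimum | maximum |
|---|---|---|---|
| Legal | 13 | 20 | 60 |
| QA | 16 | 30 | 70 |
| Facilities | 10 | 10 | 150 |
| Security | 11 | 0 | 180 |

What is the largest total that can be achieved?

Meeting every minimum uses 20+30+10+0 = 60 $, leaving 150.
Rank by return per $: QA 16 > Legal 13 > Security 11 > Facilities 10.
Give QA 40 more to hit its cap of 70 ; 110 left.
Legal takes 40 more to reach its cap of 60 ; 70 left.
Security: +70 (room for 180) → 70. Pool exhausted.
Total = 13×60 + 16×70 + 10×10 + 11×70 = 2770.

2770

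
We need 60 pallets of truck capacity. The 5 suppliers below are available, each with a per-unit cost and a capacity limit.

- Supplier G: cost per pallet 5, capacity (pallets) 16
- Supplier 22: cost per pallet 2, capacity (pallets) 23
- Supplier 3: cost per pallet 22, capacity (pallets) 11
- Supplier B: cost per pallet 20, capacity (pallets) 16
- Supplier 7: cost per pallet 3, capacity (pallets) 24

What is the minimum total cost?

183

Use suppliers in increasing cost order.
Supplier 22 at 2: take all 23 pallets ; 37 still needed.
Supplier 7 at 3: take all 24 pallets ; 13 still needed.
Supplier G at 5: take 13 of its 16 ; requirement met.
Supplier B, Supplier 3: unused.
Cost = 23×2 + 24×3 + 13×5 = 183.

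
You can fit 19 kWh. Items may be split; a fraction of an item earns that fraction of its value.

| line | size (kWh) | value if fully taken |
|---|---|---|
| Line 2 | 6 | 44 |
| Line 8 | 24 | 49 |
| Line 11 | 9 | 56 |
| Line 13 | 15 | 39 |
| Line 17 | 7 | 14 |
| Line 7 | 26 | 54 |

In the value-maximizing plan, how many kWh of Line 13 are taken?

4

Sort by value density: Line 2 44/6≈7.33, Line 11 56/9≈6.22, Line 13 39/15≈2.6, Line 7 54/26≈2.08, Line 8 49/24≈2.04, Line 17 14/7≈2.
Take all of Line 2 (6 kWh, value 44) — 13 kWh left.
Take all of Line 11 (9 kWh, value 56) — 4 kWh left.
Only 4 kWh remain; take 4/15 of Line 13 for value 39×4/15 = 10.4.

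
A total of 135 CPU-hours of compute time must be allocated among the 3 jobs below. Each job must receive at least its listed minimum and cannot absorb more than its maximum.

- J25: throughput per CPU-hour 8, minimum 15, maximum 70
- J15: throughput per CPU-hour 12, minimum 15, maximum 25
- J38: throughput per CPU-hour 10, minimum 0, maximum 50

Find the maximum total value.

Meeting every minimum uses 15+15+0 = 30 CPU-hours, leaving 105.
Highest throughput per CPU-hour first: J15 12 > J38 10 > J25 8.
J15 takes 10 more to reach its cap of 25 ; 95 left.
J38 takes 50 more to reach its cap of 50 ; 45 left.
Only 45 left; J25 takes them to reach 60.
Total = 8×60 + 12×25 + 10×50 = 1280.

1280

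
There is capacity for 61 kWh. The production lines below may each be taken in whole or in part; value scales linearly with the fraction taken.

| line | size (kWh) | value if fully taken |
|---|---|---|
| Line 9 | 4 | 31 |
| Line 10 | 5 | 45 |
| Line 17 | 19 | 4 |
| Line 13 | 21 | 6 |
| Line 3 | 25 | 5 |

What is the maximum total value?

88.4

Sort by value density: Line 10 45/5≈9, Line 9 31/4≈7.75, Line 13 6/21≈0.286, Line 17 4/19≈0.211, Line 3 5/25≈0.2.
Take all of Line 10 (5 kWh, value 45) — 56 kWh left.
Take all of Line 9 (4 kWh, value 31) — 52 kWh left.
All 21 kWh of Line 13 fit (value 6) — 31 remain.
All 19 kWh of Line 17 fit (value 4) — 12 remain.
Fill the last 12 kWh with part of Line 3: 12/25 of it earns 2.4.
Total value = 88.4.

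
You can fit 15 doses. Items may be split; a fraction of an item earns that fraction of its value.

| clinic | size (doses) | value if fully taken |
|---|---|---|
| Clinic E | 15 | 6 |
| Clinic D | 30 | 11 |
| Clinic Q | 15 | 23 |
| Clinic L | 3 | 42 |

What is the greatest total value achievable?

Sort by value density: Clinic L 42/3≈14, Clinic Q 23/15≈1.53, Clinic E 6/15≈0.4, Clinic D 11/30≈0.367.
All 3 doses of Clinic L fit (value 42) ; 12 remain.
Only 12 doses remain; take 12/15 of Clinic Q for value 23×12/15 = 18.4.
Total value = 60.4.

60.4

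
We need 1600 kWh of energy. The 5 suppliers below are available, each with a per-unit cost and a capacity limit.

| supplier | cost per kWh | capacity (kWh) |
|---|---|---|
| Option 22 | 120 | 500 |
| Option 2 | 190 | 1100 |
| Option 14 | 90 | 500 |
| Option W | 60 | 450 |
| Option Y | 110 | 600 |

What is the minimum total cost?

Use suppliers in increasing cost order.
Take 450 from Option W at 60 → need 1150 more.
Take 500 from Option 14 at 90 → need 650 more.
Option Y (110): use full 600 → 50 kWh to go.
Option 22 (120): take the remaining 50 → done.
Option 2: unused.
Cost = 450×60 + 500×90 + 600×110 + 50×120 = 144000.

144000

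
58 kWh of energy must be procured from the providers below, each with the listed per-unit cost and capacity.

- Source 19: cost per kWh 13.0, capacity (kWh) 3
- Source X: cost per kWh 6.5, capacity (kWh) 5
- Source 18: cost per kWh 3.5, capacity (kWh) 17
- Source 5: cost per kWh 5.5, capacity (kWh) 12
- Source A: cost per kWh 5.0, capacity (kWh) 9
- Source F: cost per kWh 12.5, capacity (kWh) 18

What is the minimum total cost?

390.5

Cheapest first:
Source 18 at 3.5: take all 17 kWh → 41 still needed.
Take 9 from Source A at 5.0 → need 32 more.
Source 5 at 5.5: take all 12 kWh → 20 still needed.
Take 5 from Source X at 6.5 → need 15 more.
Take 15 from Source F at 12.5 to finish.
Source 19: unused.
Cost = 17×3.5 + 9×5.0 + 12×5.5 + 5×6.5 + 15×12.5 = 390.5.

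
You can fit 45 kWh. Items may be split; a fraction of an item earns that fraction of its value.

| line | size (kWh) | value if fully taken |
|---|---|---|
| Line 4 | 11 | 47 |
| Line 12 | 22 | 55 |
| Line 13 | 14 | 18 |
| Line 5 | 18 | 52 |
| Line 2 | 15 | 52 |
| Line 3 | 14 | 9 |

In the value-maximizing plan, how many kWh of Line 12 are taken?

Sort by value density: Line 4 47/11≈4.27, Line 2 52/15≈3.47, Line 5 52/18≈2.89, Line 12 55/22≈2.5, Line 13 18/14≈1.29, Line 3 9/14≈0.643.
Line 4: take in full, 11 kWh for value 47 — 34 left.
Take all of Line 2 (15 kWh, value 52) — 19 kWh left.
Take all of Line 5 (18 kWh, value 52) — 1 kWh left.
Only 1 kWh remain; take 1/22 of Line 12 for value 55×1/22 = 2.5.

1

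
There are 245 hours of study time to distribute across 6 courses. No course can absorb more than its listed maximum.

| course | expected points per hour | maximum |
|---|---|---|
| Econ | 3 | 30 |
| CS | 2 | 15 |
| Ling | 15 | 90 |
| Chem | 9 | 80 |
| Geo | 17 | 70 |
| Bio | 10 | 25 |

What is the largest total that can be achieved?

3330

Rank by expected points per hour: Geo 17 > Ling 15 > Bio 10 > Chem 9 > Econ 3 > CS 2.
Geo takes 70 to reach its cap of 70 — 175 left.
Ling takes 90 to reach its cap of 90 — 85 left.
Bio takes 25 to reach its cap of 25 — 60 left.
Chem has room for 80 but only 60 remain, so it gets 60.
Total = 15×90 + 9×60 + 17×70 + 10×25 = 3330.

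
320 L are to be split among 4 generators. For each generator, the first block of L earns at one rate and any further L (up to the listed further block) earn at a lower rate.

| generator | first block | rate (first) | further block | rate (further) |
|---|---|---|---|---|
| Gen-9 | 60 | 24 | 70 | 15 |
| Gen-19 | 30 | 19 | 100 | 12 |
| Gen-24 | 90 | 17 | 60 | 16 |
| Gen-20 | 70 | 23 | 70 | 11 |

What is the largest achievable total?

Treat each block as its own option and order by rate: Gen-9/first 24 > Gen-20/first 23 > Gen-19/first 19 > Gen-24/first 17 > Gen-24/second 16 > Gen-9/second 15 > Gen-19/second 12 > Gen-20/second 11.
Fill Gen-9 first block (60 at 24) — 260 left.
Gen-20/first (23): +70 — 190 left.
Fill Gen-19 first block (30 at 19) — 160 left.
Fill Gen-24 first block (90 at 17) — 70 left.
Fill Gen-24 second block (60 at 16) — 10 left.
Gen-9 second at 15: only 10 left, fill 10.
Total = 24×60 + 23×70 + 19×30 + 17×90 + 16×60 + 15×10 = 6260.

6260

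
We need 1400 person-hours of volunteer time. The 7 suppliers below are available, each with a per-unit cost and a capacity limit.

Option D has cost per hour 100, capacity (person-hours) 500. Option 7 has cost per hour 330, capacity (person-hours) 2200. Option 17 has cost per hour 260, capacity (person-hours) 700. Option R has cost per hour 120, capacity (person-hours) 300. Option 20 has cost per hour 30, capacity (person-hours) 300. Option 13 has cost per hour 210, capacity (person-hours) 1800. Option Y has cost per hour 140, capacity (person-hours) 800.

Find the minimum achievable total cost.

137000

Use suppliers in increasing cost order.
Option 20 (30): use full 300 ; 1100 person-hours to go.
Option D (100): use full 500 ; 600 person-hours to go.
Option R (120): use full 300 ; 300 person-hours to go.
Option Y at 140: take 300 of its 800 ; requirement met.
Option 13, Option 17, Option 7: unused.
Cost = 300×30 + 500×100 + 300×120 + 300×140 = 137000.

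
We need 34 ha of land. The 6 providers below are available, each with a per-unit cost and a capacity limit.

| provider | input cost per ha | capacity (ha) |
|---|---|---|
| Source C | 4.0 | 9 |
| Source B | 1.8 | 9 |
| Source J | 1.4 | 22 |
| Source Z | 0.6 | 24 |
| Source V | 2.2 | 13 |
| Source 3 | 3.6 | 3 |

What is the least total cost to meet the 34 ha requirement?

Cheapest first:
Source Z (0.6): use full 24 ; 10 ha to go.
Take 10 from Source J at 1.4 to finish.
Source B, Source V, Source 3, Source C: unused.
Cost = 24×0.6 + 10×1.4 = 28.4.

28.4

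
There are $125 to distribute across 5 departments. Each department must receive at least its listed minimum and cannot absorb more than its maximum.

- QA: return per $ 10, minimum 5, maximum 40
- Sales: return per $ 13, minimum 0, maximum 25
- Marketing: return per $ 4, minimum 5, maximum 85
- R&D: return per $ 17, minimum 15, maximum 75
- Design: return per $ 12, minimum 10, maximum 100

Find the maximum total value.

Meeting every minimum uses 5+0+5+15+10 = 35 $, leaving 90.
Rank by return per $: R&D 17 > Sales 13 > Design 12 > QA 10 > Marketing 4.
Give R&D 60 more to hit its cap of 75 ; 30 left.
Give Sales 25 more to hit its cap of 25 ; 5 left.
Design: +5 (room for 90) → 15. Pool exhausted.
Total = 10×5 + 13×25 + 4×5 + 17×75 + 12×15 = 1850.

1850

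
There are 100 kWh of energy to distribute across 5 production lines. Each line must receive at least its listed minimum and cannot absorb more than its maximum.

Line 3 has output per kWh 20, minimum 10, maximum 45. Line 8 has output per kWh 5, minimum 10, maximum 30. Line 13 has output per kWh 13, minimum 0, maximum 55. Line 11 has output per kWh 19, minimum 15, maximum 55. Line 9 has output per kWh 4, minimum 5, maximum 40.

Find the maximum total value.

1730

Meeting every minimum uses 10+10+0+15+5 = 40 kWh, leaving 60.
Order the production lines by output per kWh: Line 3 20 > Line 11 19 > Line 13 13 > Line 8 5 > Line 9 4.
Give Line 3 35 more to hit its cap of 45 ; 25 left.
Only 25 left; Line 11 takes them to reach 40.
Total = 20×45 + 5×10 + 19×40 + 4×5 = 1730.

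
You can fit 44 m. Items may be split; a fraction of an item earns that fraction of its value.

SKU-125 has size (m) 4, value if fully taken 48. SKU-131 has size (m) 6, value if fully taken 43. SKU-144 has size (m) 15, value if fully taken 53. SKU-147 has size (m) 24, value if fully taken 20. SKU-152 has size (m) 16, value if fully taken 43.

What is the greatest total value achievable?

189.5

Rank by value-to-size ratio: SKU-125 48/4≈12, SKU-131 43/6≈7.17, SKU-144 53/15≈3.53, SKU-152 43/16≈2.69, SKU-147 20/24≈0.833.
SKU-125: take in full, 4 m for value 48 → 40 left.
Take all of SKU-131 (6 m, value 43) → 34 m left.
Take all of SKU-144 (15 m, value 53) → 19 m left.
All 16 m of SKU-152 fit (value 43) → 3 remain.
3 m left: a 3/24 share of SKU-147 gives 20×3/24 = 2.5.
Total value = 189.5.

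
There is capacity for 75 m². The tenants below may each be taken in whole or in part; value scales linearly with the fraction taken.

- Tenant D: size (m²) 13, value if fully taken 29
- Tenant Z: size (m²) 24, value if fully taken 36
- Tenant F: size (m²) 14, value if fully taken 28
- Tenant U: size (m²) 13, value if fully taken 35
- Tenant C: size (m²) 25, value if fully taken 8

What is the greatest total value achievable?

131.52

Best value per unit of size first: Tenant U 35/13≈2.69, Tenant D 29/13≈2.23, Tenant F 28/14≈2, Tenant Z 36/24≈1.5, Tenant C 8/25≈0.32.
All 13 m² of Tenant U fit (value 35) → 62 remain.
Tenant D: take in full, 13 m² for value 29 → 49 left.
Take all of Tenant F (14 m², value 28) → 35 m² left.
All 24 m² of Tenant Z fit (value 36) → 11 remain.
Fill the last 11 m² with part of Tenant C: 11/25 of it earns 3.52.
Total value = 131.52.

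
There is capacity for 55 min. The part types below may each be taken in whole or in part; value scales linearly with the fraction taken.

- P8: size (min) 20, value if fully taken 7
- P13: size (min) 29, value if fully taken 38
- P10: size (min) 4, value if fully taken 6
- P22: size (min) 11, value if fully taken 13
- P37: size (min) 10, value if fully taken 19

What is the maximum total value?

Sort by value density: P37 19/10≈1.9, P10 6/4≈1.5, P13 38/29≈1.31, P22 13/11≈1.18, P8 7/20≈0.35.
Take all of P37 (10 min, value 19) → 45 min left.
P10: take in full, 4 min for value 6 → 41 left.
P13: take in full, 29 min for value 38 → 12 left.
All 11 min of P22 fit (value 13) → 1 remain.
Fill the last 1 min with part of P8: 1/20 of it earns 0.35.
Total value = 76.35.

76.35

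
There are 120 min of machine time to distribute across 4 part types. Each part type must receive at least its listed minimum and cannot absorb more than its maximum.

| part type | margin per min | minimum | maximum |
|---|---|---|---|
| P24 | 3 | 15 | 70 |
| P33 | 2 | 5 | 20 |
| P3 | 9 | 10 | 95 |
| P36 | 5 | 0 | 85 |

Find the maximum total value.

935

Meeting every minimum uses 15+5+10+0 = 30 min, leaving 90.
Highest margin per min first: P3 9 > P36 5 > P24 3 > P33 2.
P3: +85 to 95 (cap) ; 5 left.
P36: +5 (room for 85) → 5. Pool exhausted.
Total = 3×15 + 2×5 + 9×95 + 5×5 = 935.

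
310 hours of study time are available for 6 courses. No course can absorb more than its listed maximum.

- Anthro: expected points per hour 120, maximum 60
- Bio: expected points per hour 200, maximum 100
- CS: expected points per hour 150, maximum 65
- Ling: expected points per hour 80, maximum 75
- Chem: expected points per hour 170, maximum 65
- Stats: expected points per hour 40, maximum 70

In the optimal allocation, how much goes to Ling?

20

Order the courses by expected points per hour: Bio 200 > Chem 170 > CS 150 > Anthro 120 > Ling 80 > Stats 40.
Bio: +100 to 100 (cap) → 210 left.
Chem: +65 to 65 (cap) → 145 left.
Give CS 65 to hit its cap of 65 → 80 left.
Anthro: +60 to 60 (cap) → 20 left.
Only 20 left; Ling takes them to reach 20.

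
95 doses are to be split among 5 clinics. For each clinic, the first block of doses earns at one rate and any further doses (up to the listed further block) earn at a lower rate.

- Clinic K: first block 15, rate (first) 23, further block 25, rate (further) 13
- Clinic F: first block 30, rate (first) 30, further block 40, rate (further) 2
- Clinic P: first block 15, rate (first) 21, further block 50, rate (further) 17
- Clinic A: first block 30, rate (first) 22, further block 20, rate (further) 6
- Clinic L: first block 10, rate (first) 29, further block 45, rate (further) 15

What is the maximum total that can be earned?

Order all 10 blocks by rate: Clinic F/T1 30 > Clinic L/T1 29 > Clinic K/T1 23 > Clinic A/T1 22 > Clinic P/T1 21 > Clinic P/T2 17 > Clinic L/T2 15 > Clinic K/T2 13 > Clinic A/T2 6 > Clinic F/T2 2.
Fill Clinic F T1 block (30 at 30) — 65 left.
Clinic L T1 at 29: fill all 10 — 55 left.
Clinic K/T1 (23): +15 — 40 left.
Clinic A T1 at 22: fill all 30 — 10 left.
10 remain; put them into Clinic P T1 at 21.
Total = 30×30 + 29×10 + 23×15 + 22×30 + 21×10 = 2405.

2405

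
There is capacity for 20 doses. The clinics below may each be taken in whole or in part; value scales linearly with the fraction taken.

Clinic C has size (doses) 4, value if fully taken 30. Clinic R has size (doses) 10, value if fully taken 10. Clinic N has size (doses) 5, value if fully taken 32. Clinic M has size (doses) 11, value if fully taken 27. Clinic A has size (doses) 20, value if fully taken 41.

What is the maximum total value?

Rank by value-to-size ratio: Clinic C 30/4≈7.5, Clinic N 32/5≈6.4, Clinic M 27/11≈2.45, Clinic A 41/20≈2.05, Clinic R 10/10≈1.
Clinic C: take in full, 4 doses for value 30 — 16 left.
Clinic N: take in full, 5 doses for value 32 — 11 left.
Take all of Clinic M (11 doses, value 27) — 0 doses left.
Total value = 89.

89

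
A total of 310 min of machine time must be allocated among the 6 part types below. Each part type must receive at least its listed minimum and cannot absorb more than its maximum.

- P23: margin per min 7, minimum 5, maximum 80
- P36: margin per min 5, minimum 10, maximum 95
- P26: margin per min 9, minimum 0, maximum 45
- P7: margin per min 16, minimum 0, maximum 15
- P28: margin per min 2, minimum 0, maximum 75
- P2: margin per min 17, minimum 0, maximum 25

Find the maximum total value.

2205

Meeting every minimum uses 5+10+0+0+0+0 = 15 min, leaving 295.
Highest margin per min first: P2 17 > P7 16 > P26 9 > P23 7 > P36 5 > P28 2.
P2: +25 to 25 (cap) ; 270 left.
P7 takes 15 more to reach its cap of 15 ; 255 left.
P26 takes 45 more to reach its cap of 45 ; 210 left.
P23: +75 to 80 (cap) ; 135 left.
P36 takes 85 more to reach its cap of 95 ; 50 left.
Only 50 left; P28 takes them to reach 50.
Total = 7×80 + 5×95 + 9×45 + 16×15 + 2×50 + 17×25 = 2205.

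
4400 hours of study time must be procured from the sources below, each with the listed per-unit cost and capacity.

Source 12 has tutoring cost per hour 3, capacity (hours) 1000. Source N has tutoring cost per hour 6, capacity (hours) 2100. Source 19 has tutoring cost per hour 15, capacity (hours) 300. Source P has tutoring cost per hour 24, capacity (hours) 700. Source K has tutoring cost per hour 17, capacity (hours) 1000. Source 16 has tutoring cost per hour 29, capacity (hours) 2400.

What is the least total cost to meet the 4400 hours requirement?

37100

Fill from the cheapest source first.
Take 1000 from Source 12 at 3 — need 3400 more.
Take 2100 from Source N at 6 — need 1300 more.
Take 300 from Source 19 at 15 — need 1000 more.
Source K (17): use full 1000 — 0 hours to go.
Source P, Source 16: unused.
Cost = 1000×3 + 2100×6 + 300×15 + 1000×17 = 37100.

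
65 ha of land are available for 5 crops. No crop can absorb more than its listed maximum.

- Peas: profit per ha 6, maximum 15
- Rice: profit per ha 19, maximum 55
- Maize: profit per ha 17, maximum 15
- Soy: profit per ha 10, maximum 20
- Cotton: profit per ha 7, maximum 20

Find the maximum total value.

Rank by profit per ha: Rice 19 > Maize 17 > Soy 10 > Cotton 7 > Peas 6.
Rice: +55 to 55 (cap) — 10 left.
Maize: +10 (room for 15) → 10. Pool exhausted.
Total = 19×55 + 17×10 = 1215.

1215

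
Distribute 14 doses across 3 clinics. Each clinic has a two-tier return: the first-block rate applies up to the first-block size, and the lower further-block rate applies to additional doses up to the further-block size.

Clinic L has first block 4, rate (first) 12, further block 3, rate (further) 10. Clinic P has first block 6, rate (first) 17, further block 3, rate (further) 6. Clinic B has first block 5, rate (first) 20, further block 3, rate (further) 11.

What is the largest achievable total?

238

Order all 6 blocks by rate: Clinic B/first 20 > Clinic P/first 17 > Clinic L/first 12 > Clinic B/second 11 > Clinic L/second 10 > Clinic P/second 6.
Fill Clinic B first block (5 at 20) — 9 left.
Fill Clinic P first block (6 at 17) — 3 left.
Clinic L first at 12: only 3 left, fill 3.
Total = 20×5 + 17×6 + 12×3 = 238.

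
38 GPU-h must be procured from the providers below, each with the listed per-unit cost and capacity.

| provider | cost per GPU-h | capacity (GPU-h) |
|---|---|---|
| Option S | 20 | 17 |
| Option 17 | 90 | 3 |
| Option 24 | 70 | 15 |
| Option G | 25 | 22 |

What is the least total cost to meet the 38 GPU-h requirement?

Use providers in increasing cost order.
Option S (20): use full 17 → 21 GPU-h to go.
Take 21 from Option G at 25 to finish.
Option 24, Option 17: unused.
Cost = 17×20 + 21×25 = 865.

865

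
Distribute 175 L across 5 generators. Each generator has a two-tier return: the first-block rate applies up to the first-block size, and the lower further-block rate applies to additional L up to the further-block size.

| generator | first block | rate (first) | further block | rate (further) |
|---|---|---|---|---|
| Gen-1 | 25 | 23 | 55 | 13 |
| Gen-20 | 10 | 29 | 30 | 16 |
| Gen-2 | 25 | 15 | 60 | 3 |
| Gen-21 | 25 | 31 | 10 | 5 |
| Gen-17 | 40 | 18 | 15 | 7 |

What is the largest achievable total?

3475

Rank every tier by rate: Gen-21/first 31 > Gen-20/first 29 > Gen-1/first 23 > Gen-17/first 18 > Gen-20/second 16 > Gen-2/first 15 > Gen-1/second 13 > Gen-17/second 7 > Gen-21/second 5 > Gen-2/second 3.
Gen-21 first at 31: fill all 25 ; 150 left.
Fill Gen-20 first block (10 at 29) ; 140 left.
Fill Gen-1 first block (25 at 23) ; 115 left.
Gen-17/first (18): +40 ; 75 left.
Gen-20/second (16): +30 ; 45 left.
Gen-2/first (15): +25 ; 20 left.
Gen-1/second: +20 of 55 at 13; pool empty.
Total = 31×25 + 29×10 + 23×25 + 18×40 + 16×30 + 15×25 + 13×20 = 3475.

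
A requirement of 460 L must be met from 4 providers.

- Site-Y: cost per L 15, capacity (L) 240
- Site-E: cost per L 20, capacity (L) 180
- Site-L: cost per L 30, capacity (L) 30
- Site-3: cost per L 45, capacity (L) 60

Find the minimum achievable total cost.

8550

Use providers in increasing cost order.
Take 240 from Site-Y at 15 — need 220 more.
Site-E (20): use full 180 — 40 L to go.
Site-L (30): use full 30 — 10 L to go.
Site-3 (45): take the remaining 10 — done.
Cost = 240×15 + 180×20 + 30×30 + 10×45 = 8550.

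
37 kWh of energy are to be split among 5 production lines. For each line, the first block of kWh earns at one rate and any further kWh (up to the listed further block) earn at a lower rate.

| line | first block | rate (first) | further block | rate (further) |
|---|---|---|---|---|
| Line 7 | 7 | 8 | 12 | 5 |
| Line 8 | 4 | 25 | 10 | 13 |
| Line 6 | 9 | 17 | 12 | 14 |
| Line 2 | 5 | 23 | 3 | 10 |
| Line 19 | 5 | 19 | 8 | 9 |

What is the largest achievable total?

Rank every tier by rate: Line 8/T1 25 > Line 2/T1 23 > Line 19/T1 19 > Line 6/T1 17 > Line 6/T2 14 > Line 8/T2 13 > Line 2/T2 10 > Line 19/T2 9 > Line 7/T1 8 > Line 7/T2 5.
Fill Line 8 T1 block (4 at 25) — 33 left.
Line 2 T1 at 23: fill all 5 — 28 left.
Fill Line 19 T1 block (5 at 19) — 23 left.
Line 6 T1 at 17: fill all 9 — 14 left.
Line 6 T2 at 14: fill all 12 — 2 left.
Line 8 T2 at 13: only 2 left, fill 2.
Total = 25×4 + 23×5 + 19×5 + 17×9 + 14×12 + 13×2 = 657.

657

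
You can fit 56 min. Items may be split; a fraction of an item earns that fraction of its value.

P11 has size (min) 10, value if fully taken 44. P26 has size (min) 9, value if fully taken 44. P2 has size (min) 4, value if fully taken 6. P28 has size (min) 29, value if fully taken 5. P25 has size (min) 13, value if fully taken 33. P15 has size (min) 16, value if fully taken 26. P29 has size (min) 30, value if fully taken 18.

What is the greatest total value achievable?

155.4

Best value per unit of size first: P26 44/9≈4.89, P11 44/10≈4.4, P25 33/13≈2.54, P15 26/16≈1.62, P2 6/4≈1.5, P29 18/30≈0.6, P28 5/29≈0.172.
Take all of P26 (9 min, value 44) ; 47 min left.
Take all of P11 (10 min, value 44) ; 37 min left.
Take all of P25 (13 min, value 33) ; 24 min left.
All 16 min of P15 fit (value 26) ; 8 remain.
Take all of P2 (4 min, value 6) ; 4 min left.
Only 4 min remain; take 4/30 of P29 for value 18×4/30 = 2.4.
Total value = 155.4.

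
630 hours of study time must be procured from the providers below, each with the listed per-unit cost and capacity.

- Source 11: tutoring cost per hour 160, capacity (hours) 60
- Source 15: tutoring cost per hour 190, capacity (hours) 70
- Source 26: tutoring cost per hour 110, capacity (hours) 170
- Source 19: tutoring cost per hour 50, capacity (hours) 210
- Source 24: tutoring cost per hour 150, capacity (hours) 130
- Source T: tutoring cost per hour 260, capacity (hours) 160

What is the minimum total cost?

69700

Cheapest first:
Take 210 from Source 19 at 50 — need 420 more.
Source 26 (110): use full 170 — 250 hours to go.
Source 24 (150): use full 130 — 120 hours to go.
Take 60 from Source 11 at 160 — need 60 more.
Source 15 (190): take the remaining 60 — done.
Source T: unused.
Cost = 210×50 + 170×110 + 130×150 + 60×160 + 60×190 = 69700.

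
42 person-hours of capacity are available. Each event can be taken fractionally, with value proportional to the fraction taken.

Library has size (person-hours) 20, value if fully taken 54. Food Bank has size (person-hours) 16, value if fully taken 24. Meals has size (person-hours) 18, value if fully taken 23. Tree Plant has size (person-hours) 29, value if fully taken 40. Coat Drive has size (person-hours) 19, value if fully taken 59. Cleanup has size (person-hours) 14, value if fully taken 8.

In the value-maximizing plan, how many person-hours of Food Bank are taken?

3

Sort by value density: Coat Drive 59/19≈3.11, Library 54/20≈2.7, Food Bank 24/16≈1.5, Tree Plant 40/29≈1.38, Meals 23/18≈1.28, Cleanup 8/14≈0.571.
Coat Drive: take in full, 19 person-hours for value 59 → 23 left.
Take all of Library (20 person-hours, value 54) → 3 person-hours left.
Fill the last 3 person-hours with part of Food Bank: 3/16 of it earns 4.5.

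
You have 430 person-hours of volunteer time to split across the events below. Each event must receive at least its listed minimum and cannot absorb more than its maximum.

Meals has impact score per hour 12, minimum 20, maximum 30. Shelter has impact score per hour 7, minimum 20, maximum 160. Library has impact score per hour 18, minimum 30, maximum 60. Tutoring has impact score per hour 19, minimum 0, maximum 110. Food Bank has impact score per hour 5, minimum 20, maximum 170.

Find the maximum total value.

Meeting every minimum uses 20+20+30+0+20 = 90 person-hours, leaving 340.
Order the events by impact score per hour: Tutoring 19 > Library 18 > Meals 12 > Shelter 7 > Food Bank 5.
Tutoring takes 110 more to reach its cap of 110 — 230 left.
Give Library 30 more to hit its cap of 60 — 200 left.
Meals takes 10 more to reach its cap of 30 — 190 left.
Shelter takes 140 more to reach its cap of 160 — 50 left.
Food Bank: +50 (room for 150) → 70. Pool exhausted.
Total = 12×30 + 7×160 + 18×60 + 19×110 + 5×70 = 5000.

5000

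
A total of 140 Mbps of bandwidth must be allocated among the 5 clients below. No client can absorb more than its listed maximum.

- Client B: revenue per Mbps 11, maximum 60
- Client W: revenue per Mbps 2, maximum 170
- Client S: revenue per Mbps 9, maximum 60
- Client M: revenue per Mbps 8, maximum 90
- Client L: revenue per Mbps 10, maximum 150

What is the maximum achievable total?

1460

Order the clients by revenue per Mbps: Client B 11 > Client L 10 > Client S 9 > Client M 8 > Client W 2.
Give Client B 60 to hit its cap of 60 ; 80 left.
Client L has room for 150 but only 80 remain, so it gets 80.
Total = 11×60 + 10×80 = 1460.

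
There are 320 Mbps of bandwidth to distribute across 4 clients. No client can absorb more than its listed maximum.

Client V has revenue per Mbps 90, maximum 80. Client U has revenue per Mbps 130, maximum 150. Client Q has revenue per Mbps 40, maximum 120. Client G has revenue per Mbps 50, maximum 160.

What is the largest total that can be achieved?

31200

Rank by revenue per Mbps: Client U 130 > Client V 90 > Client G 50 > Client Q 40.
Client U takes 150 to reach its cap of 150 → 170 left.
Client V: +80 to 80 (cap) → 90 left.
Client G: +90 (room for 160) → 90. Pool exhausted.
Total = 90×80 + 130×150 + 50×90 = 31200.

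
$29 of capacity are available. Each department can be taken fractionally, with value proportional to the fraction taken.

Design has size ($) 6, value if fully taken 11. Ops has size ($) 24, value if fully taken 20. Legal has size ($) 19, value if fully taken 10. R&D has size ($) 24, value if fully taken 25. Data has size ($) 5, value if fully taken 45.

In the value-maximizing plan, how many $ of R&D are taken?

18

Rank by value-to-size ratio: Data 45/5≈9, Design 11/6≈1.83, R&D 25/24≈1.04, Ops 20/24≈0.833, Legal 10/19≈0.526.
Data: take in full, 5 $ for value 45 → 24 left.
Take all of Design (6 $, value 11) → 18 $ left.
Fill the last 18 $ with part of R&D: 18/24 of it earns 18.75.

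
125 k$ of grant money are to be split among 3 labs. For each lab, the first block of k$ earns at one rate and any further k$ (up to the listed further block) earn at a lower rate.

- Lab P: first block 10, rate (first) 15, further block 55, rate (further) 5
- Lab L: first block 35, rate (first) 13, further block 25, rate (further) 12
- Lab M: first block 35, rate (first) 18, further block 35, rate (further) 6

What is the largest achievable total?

1655

Treat each block as its own option and order by rate: Lab M/first 18 > Lab P/first 15 > Lab L/first 13 > Lab L/second 12 > Lab M/second 6 > Lab P/second 5.
Lab M first at 18: fill all 35 ; 90 left.
Lab P first at 15: fill all 10 ; 80 left.
Fill Lab L first block (35 at 13) ; 45 left.
Lab L second at 12: fill all 25 ; 20 left.
Lab M second at 6: only 20 left, fill 20.
Total = 18×35 + 15×10 + 13×35 + 12×25 + 6×20 = 1655.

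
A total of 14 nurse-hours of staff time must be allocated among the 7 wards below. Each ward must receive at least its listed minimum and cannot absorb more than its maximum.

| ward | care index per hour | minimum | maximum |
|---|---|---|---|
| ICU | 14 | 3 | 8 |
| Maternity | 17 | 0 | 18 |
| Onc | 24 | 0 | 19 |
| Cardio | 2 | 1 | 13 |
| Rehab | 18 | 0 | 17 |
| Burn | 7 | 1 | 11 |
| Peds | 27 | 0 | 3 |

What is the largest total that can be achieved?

Meeting every minimum uses 3+0+0+1+0+1+0 = 5 nurse-hours, leaving 9.
Highest care index per hour first: Peds 27 > Onc 24 > Rehab 18 > Maternity 17 > ICU 14 > Burn 7 > Cardio 2.
Peds: +3 to 3 (cap) ; 6 left.
Onc: +6 (room for 19) → 6. Pool exhausted.
Total = 14×3 + 24×6 + 2×1 + 7×1 + 27×3 = 276.

276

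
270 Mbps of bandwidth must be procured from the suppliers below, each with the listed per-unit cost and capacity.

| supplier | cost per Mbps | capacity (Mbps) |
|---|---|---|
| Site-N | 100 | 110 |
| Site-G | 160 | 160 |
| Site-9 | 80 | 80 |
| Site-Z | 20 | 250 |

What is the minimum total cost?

6600

Use suppliers in increasing cost order.
Site-Z (20): use full 250 → 20 Mbps to go.
Site-9 at 80: take 20 of its 80 → requirement met.
Site-N, Site-G: unused.
Cost = 250×20 + 20×80 = 6600.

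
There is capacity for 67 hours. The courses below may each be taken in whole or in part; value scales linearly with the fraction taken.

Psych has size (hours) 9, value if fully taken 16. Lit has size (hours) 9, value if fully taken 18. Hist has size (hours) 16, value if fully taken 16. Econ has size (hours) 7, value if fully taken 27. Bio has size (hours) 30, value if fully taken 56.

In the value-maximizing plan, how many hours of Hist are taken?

Sort by value density: Econ 27/7≈3.86, Lit 18/9≈2, Bio 56/30≈1.87, Psych 16/9≈1.78, Hist 16/16≈1.
All 7 hours of Econ fit (value 27) → 60 remain.
All 9 hours of Lit fit (value 18) → 51 remain.
All 30 hours of Bio fit (value 56) → 21 remain.
Take all of Psych (9 hours, value 16) → 12 hours left.
Only 12 hours remain; take 12/16 of Hist for value 16×12/16 = 12.

12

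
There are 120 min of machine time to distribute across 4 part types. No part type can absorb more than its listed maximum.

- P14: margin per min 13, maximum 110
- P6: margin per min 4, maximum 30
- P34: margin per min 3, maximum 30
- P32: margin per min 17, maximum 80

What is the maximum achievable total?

1880

Order the part types by margin per min: P32 17 > P14 13 > P6 4 > P34 3.
P32: +80 to 80 (cap) — 40 left.
P14: +40 (room for 110) → 40. Pool exhausted.
Total = 13×40 + 17×80 = 1880.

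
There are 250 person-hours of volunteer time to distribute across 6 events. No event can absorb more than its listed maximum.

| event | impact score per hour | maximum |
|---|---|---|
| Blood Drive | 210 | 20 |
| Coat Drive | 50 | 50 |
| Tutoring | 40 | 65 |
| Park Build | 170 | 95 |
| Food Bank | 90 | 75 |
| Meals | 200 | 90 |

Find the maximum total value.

42400

Rank by impact score per hour: Blood Drive 210 > Meals 200 > Park Build 170 > Food Bank 90 > Coat Drive 50 > Tutoring 40.
Blood Drive takes 20 to reach its cap of 20 → 230 left.
Meals takes 90 to reach its cap of 90 → 140 left.
Park Build takes 95 to reach its cap of 95 → 45 left.
Only 45 left; Food Bank takes them to reach 45.
Total = 210×20 + 170×95 + 90×45 + 200×90 = 42400.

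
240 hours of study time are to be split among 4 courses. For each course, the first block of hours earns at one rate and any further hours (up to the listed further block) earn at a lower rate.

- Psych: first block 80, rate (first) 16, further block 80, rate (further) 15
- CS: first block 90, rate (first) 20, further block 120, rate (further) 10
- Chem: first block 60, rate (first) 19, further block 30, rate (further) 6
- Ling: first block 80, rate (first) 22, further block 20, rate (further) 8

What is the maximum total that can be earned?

4860

Treat each block as its own option and order by rate: Ling/T1 22 > CS/T1 20 > Chem/T1 19 > Psych/T1 16 > Psych/T2 15 > CS/T2 10 > Ling/T2 8 > Chem/T2 6.
Ling/T1 (22): +80 → 160 left.
Fill CS T1 block (90 at 20) → 70 left.
Chem/T1 (19): +60 → 10 left.
10 remain; put them into Psych T1 at 16.
Total = 22×80 + 20×90 + 19×60 + 16×10 = 4860.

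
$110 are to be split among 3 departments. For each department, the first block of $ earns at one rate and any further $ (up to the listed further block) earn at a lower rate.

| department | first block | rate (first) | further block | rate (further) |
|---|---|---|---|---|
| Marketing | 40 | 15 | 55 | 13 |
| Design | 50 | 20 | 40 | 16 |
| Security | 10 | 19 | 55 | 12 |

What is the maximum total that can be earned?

Treat each block as its own option and order by rate: Design/tier1 20 > Security/tier1 19 > Design/tier2 16 > Marketing/tier1 15 > Marketing/tier2 13 > Security/tier2 12.
Design/tier1 (20): +50 ; 60 left.
Fill Security tier1 block (10 at 19) ; 50 left.
Design tier2 at 16: fill all 40 ; 10 left.
10 remain; put them into Marketing tier1 at 15.
Total = 20×50 + 19×10 + 16×40 + 15×10 = 1980.

1980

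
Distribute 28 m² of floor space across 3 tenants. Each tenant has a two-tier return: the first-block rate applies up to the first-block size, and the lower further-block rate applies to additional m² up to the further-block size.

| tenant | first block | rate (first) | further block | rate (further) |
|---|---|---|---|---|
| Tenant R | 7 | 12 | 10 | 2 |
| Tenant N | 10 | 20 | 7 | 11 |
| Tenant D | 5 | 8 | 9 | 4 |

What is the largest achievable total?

Rank every tier by rate: Tenant N/tier1 20 > Tenant R/tier1 12 > Tenant N/tier2 11 > Tenant D/tier1 8 > Tenant D/tier2 4 > Tenant R/tier2 2.
Tenant N/tier1 (20): +10 → 18 left.
Fill Tenant R tier1 block (7 at 12) → 11 left.
Tenant N tier2 at 11: fill all 7 → 4 left.
4 remain; put them into Tenant D tier1 at 8.
Total = 20×10 + 12×7 + 11×7 + 8×4 = 393.

393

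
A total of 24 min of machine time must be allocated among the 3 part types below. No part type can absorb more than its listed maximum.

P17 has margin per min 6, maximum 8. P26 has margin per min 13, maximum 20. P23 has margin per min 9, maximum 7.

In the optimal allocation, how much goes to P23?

4

Highest margin per min first: P26 13 > P23 9 > P17 6.
P26 takes 20 to reach its cap of 20 → 4 left.
P23 has room for 7 but only 4 remain, so it gets 4.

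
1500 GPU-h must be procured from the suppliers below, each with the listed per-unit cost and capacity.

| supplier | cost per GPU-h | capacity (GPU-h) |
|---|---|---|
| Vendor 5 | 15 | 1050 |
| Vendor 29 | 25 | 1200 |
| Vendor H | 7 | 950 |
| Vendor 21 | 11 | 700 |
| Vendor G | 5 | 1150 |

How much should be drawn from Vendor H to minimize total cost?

350

Fill from the cheapest supplier first.
Vendor G at 5: take all 1150 GPU-h ; 350 still needed.
Vendor H (7): take the remaining 350 ; done.
Vendor 21, Vendor 5, Vendor 29: unused.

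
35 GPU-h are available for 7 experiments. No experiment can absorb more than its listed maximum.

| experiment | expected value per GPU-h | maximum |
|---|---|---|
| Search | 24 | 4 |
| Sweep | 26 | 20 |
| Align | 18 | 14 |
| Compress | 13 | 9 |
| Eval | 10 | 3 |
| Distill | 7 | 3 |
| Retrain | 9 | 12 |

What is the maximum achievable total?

814

Highest expected value per GPU-h first: Sweep 26 > Search 24 > Align 18 > Compress 13 > Eval 10 > Retrain 9 > Distill 7.
Sweep takes 20 to reach its cap of 20 → 15 left.
Search: +4 to 4 (cap) → 11 left.
Align: +11 (room for 14) → 11. Pool exhausted.
Total = 24×4 + 26×20 + 18×11 = 814.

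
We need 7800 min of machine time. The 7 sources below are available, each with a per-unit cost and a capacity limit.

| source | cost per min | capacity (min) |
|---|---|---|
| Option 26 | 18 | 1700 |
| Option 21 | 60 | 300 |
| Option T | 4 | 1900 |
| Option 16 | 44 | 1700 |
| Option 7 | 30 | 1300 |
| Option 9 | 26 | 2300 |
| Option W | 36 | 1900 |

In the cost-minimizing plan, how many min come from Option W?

600

Cheapest first:
Option T (4): use full 1900 — 5900 min to go.
Take 1700 from Option 26 at 18 — need 4200 more.
Take 2300 from Option 9 at 26 — need 1900 more.
Option 7 (30): use full 1300 — 600 min to go.
Option W (36): take the remaining 600 — done.
Option 16, Option 21: unused.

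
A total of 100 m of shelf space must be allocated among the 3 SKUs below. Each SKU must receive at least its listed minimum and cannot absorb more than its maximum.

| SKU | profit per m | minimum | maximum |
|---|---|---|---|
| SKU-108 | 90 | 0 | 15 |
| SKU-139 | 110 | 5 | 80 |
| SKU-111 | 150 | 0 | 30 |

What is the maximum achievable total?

12200

Meeting every minimum uses 0+5+0 = 5 m, leaving 95.
Order the SKUs by profit per m: SKU-111 150 > SKU-139 110 > SKU-108 90.
Give SKU-111 30 more to hit its cap of 30 → 65 left.
SKU-139 has room for 75 more but only 65 remain, so it gets 70.
Total = 110×70 + 150×30 = 12200.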